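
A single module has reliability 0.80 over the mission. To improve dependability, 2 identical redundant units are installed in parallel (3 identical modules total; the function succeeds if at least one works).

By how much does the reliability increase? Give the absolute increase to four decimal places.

0.1920

R_before = 0.80
R_after = 1 − (1 − 0.80)^3 = 0.9920
ΔR = 0.9920 − 0.80 = 0.1920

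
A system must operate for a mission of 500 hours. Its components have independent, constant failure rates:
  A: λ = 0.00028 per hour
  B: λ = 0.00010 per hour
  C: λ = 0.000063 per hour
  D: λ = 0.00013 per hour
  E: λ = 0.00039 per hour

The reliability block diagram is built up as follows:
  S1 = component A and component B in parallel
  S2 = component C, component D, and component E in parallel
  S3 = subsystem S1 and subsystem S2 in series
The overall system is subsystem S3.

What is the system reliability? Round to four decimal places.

R(A) = exp(−0.00028 × 500) = 0.869358
R(B) = exp(−0.00010 × 500) = 0.951229
R(C) = exp(−0.000063 × 500) = 0.968991
R(D) = exp(−0.00013 × 500) = 0.937067
R(E) = exp(−0.00039 × 500) = 0.822835
Parallel (A and B): 1 − (1 − 0.869358)(1 − 0.951229) = 0.993628
Parallel (C, D, and E): 1 − (1 − 0.968991)(1 − 0.937067)(1 − 0.822835) = 0.999654
Series ([0.993628] and [0.999654]): 0.993628 × 0.999654 = 0.9933

0.9933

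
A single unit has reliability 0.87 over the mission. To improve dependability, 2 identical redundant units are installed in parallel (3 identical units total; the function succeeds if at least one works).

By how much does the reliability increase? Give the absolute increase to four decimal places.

0.1278

R_before = 0.87
R_after = 1 − (1 − 0.87)^3 = 0.9978
ΔR = 0.9978 − 0.87 = 0.1278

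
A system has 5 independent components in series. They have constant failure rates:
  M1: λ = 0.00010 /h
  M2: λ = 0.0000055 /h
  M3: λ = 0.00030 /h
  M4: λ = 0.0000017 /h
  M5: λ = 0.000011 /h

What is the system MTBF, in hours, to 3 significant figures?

2390

Series of exponential components: λ_sys = Σ λ_i
λ_sys = 0.00010 + 0.0000055 + 0.00030 + 0.0000017 + 0.000011 = 4.1820e-04 /h
MTBF = 1 / λ_sys = 2390 h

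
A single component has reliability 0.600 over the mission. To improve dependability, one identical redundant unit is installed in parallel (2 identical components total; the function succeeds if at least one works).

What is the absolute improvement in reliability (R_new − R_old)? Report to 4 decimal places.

R_before = 0.600
R_after = 1 − (1 − 0.600)^2 = 0.8400
ΔR = 0.8400 − 0.600 = 0.2400

0.2400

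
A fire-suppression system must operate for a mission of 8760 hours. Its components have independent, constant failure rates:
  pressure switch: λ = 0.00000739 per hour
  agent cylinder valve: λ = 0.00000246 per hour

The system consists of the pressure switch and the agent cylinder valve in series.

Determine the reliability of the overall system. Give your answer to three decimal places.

R(pressure switch) = exp(−0.00000739 × 8760) = 0.93731
R(agent cylinder valve) = exp(−0.00000246 × 8760) = 0.97868
Series (pressure switch and agent cylinder valve): 0.93731 × 0.97868 = 0.917

0.917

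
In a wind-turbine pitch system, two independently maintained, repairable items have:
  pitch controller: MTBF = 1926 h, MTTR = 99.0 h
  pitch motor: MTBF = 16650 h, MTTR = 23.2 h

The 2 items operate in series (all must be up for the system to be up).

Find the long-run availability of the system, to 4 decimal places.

A(pitch controller) = MTBF/(MTBF+MTTR) = 1926/(1926+99.0) = 0.951111
A(pitch motor) = MTBF/(MTBF+MTTR) = 16650/(16650+23.2) = 0.998609
Series availability: 0.951111 × 0.998609 = 0.9498

0.9498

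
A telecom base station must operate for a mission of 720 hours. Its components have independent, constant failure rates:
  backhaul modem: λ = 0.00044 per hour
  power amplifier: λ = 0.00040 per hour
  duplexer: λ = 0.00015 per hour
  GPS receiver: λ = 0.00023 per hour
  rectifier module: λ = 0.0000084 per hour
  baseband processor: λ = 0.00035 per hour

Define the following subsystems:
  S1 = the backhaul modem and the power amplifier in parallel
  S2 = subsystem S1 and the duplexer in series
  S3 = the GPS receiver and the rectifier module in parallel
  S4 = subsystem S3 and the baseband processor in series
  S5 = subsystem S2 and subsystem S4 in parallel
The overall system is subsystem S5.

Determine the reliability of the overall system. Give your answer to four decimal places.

R(backhaul modem) = exp(−0.00044 × 720) = 0.728476
R(power amplifier) = exp(−0.00040 × 720) = 0.749762
R(duplexer) = exp(−0.00015 × 720) = 0.897628
R(GPS receiver) = exp(−0.00023 × 720) = 0.847385
R(rectifier module) = exp(−0.0000084 × 720) = 0.993970
R(baseband processor) = exp(−0.00035 × 720) = 0.777245
Parallel (backhaul modem and power amplifier): 1 − (1 − 0.728476)(1 − 0.749762) = 0.932054
Series ([0.932054] and duplexer): 0.932054 × 0.897628 = 0.836638
Parallel (GPS receiver and rectifier module): 1 − (1 − 0.847385)(1 − 0.993970) = 0.999080
Series ([0.999080] and baseband processor): 0.999080 × 0.777245 = 0.776530
Parallel ([0.836638] and [0.776530]): 1 − (1 − 0.836638)(1 − 0.776530) = 0.9635

0.9635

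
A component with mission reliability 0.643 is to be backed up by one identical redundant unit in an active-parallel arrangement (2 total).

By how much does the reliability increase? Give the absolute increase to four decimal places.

R_before = 0.643
R_after = 1 − (1 − 0.643)^2 = 0.8726
ΔR = 0.8726 − 0.643 = 0.2296

0.2296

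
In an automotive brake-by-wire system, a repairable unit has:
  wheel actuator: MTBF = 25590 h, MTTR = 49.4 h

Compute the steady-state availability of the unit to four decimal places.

0.9981

A(wheel actuator) = MTBF/(MTBF+MTTR) = 25590/(25590+49.4) = 0.9981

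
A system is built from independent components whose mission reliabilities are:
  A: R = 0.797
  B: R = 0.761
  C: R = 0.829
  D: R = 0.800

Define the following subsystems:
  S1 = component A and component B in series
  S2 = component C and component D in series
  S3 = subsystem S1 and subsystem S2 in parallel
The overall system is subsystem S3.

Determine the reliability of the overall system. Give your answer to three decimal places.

0.867

Series (A and B): 0.79700 × 0.76100 = 0.60652
Series (C and D): 0.82900 × 0.80000 = 0.66320
Parallel ([0.60652] and [0.66320]): 1 − (1 − 0.60652)(1 − 0.66320) = 0.867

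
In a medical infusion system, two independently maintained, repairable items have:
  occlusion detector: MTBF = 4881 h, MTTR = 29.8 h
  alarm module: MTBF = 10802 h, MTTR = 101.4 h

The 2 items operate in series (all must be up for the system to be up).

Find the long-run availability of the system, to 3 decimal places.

0.985

A(occlusion detector) = MTBF/(MTBF+MTTR) = 4881/(4881+29.8) = 0.993932
A(alarm module) = MTBF/(MTBF+MTTR) = 10802/(10802+101.4) = 0.990700
Series availability: 0.993932 × 0.990700 = 0.985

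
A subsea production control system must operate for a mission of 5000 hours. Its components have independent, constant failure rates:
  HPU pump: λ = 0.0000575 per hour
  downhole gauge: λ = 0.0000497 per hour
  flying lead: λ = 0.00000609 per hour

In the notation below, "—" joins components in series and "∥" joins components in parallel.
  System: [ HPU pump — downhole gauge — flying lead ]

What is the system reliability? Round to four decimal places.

R(HPU pump) = exp(−0.0000575 × 5000) = 0.750137
R(downhole gauge) = exp(−0.0000497 × 5000) = 0.779970
R(flying lead) = exp(−0.00000609 × 5000) = 0.970009
Series (HPU pump, downhole gauge, and flying lead): 0.750137 × 0.779970 × 0.970009 = 0.5675

0.5675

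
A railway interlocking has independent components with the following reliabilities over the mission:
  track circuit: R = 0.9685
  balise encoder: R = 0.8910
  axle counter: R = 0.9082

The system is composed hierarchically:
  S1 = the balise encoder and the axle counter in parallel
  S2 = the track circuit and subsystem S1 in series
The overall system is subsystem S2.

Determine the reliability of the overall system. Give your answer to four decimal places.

0.9588

Parallel (balise encoder and axle counter): 1 − (1 − 0.891000)(1 − 0.908200) = 0.989994
Series (track circuit and [0.989994]): 0.968500 × 0.989994 = 0.9588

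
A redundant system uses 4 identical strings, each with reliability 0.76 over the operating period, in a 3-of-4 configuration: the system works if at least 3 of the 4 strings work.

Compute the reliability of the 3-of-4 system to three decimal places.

0.755

R = Σ_{i=3}^{4} C(4,i) p^i (1−p)^{4−i} with p = 0.76
C(4,3)·0.76^3·0.24^1 = 0.42142
C(4,4)·0.76^4·0.24^0 = 0.33362
Sum = 0.755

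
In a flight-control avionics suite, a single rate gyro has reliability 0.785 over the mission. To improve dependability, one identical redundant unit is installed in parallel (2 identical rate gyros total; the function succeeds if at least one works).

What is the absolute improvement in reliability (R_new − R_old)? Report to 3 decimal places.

0.169

R_before = 0.785
R_after = 1 − (1 − 0.785)^2 = 0.954
ΔR = 0.954 − 0.785 = 0.169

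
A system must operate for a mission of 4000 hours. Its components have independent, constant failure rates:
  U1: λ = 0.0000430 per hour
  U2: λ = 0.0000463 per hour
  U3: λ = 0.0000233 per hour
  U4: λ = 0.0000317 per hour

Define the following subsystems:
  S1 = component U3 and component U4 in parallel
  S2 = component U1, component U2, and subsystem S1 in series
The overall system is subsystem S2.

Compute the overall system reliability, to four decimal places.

R(U1) = exp(−0.0000430 × 4000) = 0.841979
R(U2) = exp(−0.0000463 × 4000) = 0.830938
R(U3) = exp(−0.0000233 × 4000) = 0.911011
R(U4) = exp(−0.0000317 × 4000) = 0.880910
Parallel (U3 and U4): 1 − (1 − 0.911011)(1 − 0.880910) = 0.989402
Series (U1, U2, and [0.989402]): 0.841979 × 0.830938 × 0.989402 = 0.6922

0.6922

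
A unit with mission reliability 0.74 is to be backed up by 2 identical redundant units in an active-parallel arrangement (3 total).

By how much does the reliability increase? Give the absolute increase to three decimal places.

R_before = 0.74
R_after = 1 − (1 − 0.74)^3 = 0.982
ΔR = 0.982 − 0.74 = 0.242

0.242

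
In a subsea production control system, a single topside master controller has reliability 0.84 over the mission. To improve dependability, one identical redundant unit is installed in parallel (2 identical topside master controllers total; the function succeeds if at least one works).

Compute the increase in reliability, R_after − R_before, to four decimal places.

0.1344

R_before = 0.84
R_after = 1 − (1 − 0.84)^2 = 0.9744
ΔR = 0.9744 − 0.84 = 0.1344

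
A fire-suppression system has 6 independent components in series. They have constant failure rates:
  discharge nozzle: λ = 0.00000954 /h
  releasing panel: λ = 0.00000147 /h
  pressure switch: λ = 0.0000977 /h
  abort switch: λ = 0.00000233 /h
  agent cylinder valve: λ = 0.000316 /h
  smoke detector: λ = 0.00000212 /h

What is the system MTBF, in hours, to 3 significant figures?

2330

Series of exponential components: λ_sys = Σ λ_i
λ_sys = 0.00000954 + 0.00000147 + 0.0000977 + 0.00000233 + 0.000316 + 0.00000212 = 4.2916e-04 /h
MTBF = 1 / λ_sys = 2330 h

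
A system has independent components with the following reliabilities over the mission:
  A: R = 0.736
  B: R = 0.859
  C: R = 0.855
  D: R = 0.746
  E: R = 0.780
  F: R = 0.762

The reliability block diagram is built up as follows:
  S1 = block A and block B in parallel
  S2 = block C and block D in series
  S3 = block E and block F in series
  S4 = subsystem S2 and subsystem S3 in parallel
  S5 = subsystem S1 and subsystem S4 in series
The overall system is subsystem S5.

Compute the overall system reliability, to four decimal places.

Parallel (A and B): 1 − (1 − 0.736000)(1 − 0.859000) = 0.962776
Series (C and D): 0.855000 × 0.746000 = 0.637830
Series (E and F): 0.780000 × 0.762000 = 0.594360
Parallel ([0.637830] and [0.594360]): 1 − (1 − 0.637830)(1 − 0.594360) = 0.853089
Series ([0.962776] and [0.853089]): 0.962776 × 0.853089 = 0.8213

0.8213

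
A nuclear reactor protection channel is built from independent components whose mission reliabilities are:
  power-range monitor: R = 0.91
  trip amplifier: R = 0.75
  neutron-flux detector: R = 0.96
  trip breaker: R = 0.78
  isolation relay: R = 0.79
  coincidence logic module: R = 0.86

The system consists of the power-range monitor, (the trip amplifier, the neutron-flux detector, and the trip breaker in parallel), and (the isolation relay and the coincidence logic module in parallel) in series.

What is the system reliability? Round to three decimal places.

0.881

Parallel (trip amplifier, neutron-flux detector, and trip breaker): 1 − (1 − 0.75000)(1 − 0.96000)(1 − 0.78000) = 0.99780
Parallel (isolation relay and coincidence logic module): 1 − (1 − 0.79000)(1 − 0.86000) = 0.97060
Series (power-range monitor, [0.99780], and [0.97060]): 0.91000 × 0.99780 × 0.97060 = 0.881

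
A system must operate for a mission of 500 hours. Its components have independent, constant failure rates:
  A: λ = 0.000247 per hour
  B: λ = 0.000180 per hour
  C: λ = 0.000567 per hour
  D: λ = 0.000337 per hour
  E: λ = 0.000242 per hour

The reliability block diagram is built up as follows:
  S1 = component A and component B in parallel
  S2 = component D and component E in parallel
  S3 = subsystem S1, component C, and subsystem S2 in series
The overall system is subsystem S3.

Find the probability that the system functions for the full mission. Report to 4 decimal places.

0.7324

R(A) = exp(−0.000247 × 500) = 0.883822
R(B) = exp(−0.000180 × 500) = 0.913931
R(C) = exp(−0.000567 × 500) = 0.753143
R(D) = exp(−0.000337 × 500) = 0.844931
R(E) = exp(−0.000242 × 500) = 0.886034
Parallel (A and B): 1 − (1 − 0.883822)(1 − 0.913931) = 0.990001
Parallel (D and E): 1 − (1 − 0.844931)(1 − 0.886034) = 0.982327
Series ([0.990001], C, and [0.982327]): 0.990001 × 0.753143 × 0.982327 = 0.7324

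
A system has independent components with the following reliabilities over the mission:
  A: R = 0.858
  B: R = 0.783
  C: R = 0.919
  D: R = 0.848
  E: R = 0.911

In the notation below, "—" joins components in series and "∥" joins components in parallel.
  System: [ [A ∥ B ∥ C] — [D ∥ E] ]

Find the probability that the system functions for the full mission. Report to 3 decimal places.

Parallel (A, B, and C): 1 − (1 − 0.85800)(1 − 0.78300)(1 − 0.91900) = 0.99750
Parallel (D and E): 1 − (1 − 0.84800)(1 − 0.91100) = 0.98647
Series ([0.99750] and [0.98647]): 0.99750 × 0.98647 = 0.984

0.984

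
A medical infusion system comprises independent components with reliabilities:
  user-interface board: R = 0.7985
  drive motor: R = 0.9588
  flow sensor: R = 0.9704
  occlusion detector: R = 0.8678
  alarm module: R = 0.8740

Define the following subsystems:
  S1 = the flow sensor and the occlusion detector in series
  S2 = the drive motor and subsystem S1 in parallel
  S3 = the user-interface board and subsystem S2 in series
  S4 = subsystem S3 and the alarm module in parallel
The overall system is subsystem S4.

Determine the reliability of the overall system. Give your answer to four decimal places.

0.9740

Series (flow sensor and occlusion detector): 0.970400 × 0.867800 = 0.842113
Parallel (drive motor and [0.842113]): 1 − (1 − 0.958800)(1 − 0.842113) = 0.993495
Series (user-interface board and [0.993495]): 0.798500 × 0.993495 = 0.793306
Parallel ([0.793306] and alarm module): 1 − (1 − 0.793306)(1 − 0.874000) = 0.9740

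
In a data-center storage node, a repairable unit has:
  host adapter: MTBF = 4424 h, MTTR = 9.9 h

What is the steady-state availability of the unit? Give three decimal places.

0.998

A(host adapter) = MTBF/(MTBF+MTTR) = 4424/(4424+9.9) = 0.998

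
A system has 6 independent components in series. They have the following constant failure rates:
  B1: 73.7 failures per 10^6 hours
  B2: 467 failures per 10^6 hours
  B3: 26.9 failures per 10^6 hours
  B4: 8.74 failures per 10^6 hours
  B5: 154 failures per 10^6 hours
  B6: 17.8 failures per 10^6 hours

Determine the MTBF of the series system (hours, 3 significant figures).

Series of exponential components: λ_sys = Σ λ_i
λ_sys = 0.0000737 + 0.000467 + 0.0000269 + 0.00000874 + 0.000154 + 0.0000178 = 7.4814e-04 /h
MTBF = 1 / λ_sys = 1340 h

1340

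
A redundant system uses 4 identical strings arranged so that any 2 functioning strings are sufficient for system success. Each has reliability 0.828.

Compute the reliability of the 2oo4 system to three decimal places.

R = Σ_{i=2}^{4} C(4,i) p^i (1−p)^{4−i} with p = 0.828
C(4,2)·0.828^2·0.172^2 = 0.12169
C(4,3)·0.828^3·0.172^1 = 0.39055
C(4,4)·0.828^4·0.172^0 = 0.47003
Sum = 0.982

0.982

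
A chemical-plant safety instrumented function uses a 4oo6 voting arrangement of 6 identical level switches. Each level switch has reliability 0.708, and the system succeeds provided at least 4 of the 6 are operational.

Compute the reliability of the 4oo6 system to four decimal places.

0.7590

R = Σ_{i=4}^{6} C(6,i) p^i (1−p)^{6−i} with p = 0.708
C(6,4)·0.708^4·0.292^2 = 0.321359
C(6,5)·0.708^5·0.292^1 = 0.311674
C(6,6)·0.708^6·0.292^0 = 0.125950
Sum = 0.7590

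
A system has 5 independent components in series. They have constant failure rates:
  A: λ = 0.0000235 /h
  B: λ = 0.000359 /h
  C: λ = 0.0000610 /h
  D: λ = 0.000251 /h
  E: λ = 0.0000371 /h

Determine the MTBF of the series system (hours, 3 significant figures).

1370

Series of exponential components: λ_sys = Σ λ_i
λ_sys = 0.0000235 + 0.000359 + 0.0000610 + 0.000251 + 0.0000371 = 7.3160e-04 /h
MTBF = 1 / λ_sys = 1370 h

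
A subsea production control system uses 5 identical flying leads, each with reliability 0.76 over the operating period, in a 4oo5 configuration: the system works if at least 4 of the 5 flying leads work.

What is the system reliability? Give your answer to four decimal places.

0.6539

R = Σ_{i=4}^{5} C(5,i) p^i (1−p)^{5−i} with p = 0.76
C(5,4)·0.76^4·0.24^1 = 0.400346
C(5,5)·0.76^5·0.24^0 = 0.253553
Sum = 0.6539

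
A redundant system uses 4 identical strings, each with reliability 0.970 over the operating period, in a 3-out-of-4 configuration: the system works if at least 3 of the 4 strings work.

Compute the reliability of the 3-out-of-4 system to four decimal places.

0.9948

R = Σ_{i=3}^{4} C(4,i) p^i (1−p)^{4−i} with p = 0.970
C(4,3)·0.970^3·0.030^1 = 0.109521
C(4,4)·0.970^4·0.030^0 = 0.885293
Sum = 0.9948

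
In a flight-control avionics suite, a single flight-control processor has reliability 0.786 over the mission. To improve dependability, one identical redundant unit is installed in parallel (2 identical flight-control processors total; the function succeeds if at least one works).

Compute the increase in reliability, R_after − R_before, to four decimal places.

0.1682

R_before = 0.786
R_after = 1 − (1 − 0.786)^2 = 0.9542
ΔR = 0.9542 − 0.786 = 0.1682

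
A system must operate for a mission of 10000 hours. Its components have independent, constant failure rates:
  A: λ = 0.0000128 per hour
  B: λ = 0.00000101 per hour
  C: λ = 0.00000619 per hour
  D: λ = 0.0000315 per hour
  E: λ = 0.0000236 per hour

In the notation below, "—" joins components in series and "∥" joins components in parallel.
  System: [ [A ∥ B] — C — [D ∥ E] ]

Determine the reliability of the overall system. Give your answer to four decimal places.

0.8855

R(A) = exp(−0.0000128 × 10000) = 0.879853
R(B) = exp(−0.00000101 × 10000) = 0.989951
R(C) = exp(−0.00000619 × 10000) = 0.939977
R(D) = exp(−0.0000315 × 10000) = 0.729789
R(E) = exp(−0.0000236 × 10000) = 0.789781
Parallel (A and B): 1 − (1 − 0.879853)(1 − 0.989951) = 0.998793
Parallel (D and E): 1 − (1 − 0.729789)(1 − 0.789781) = 0.943197
Series ([0.998793], C, and [0.943197]): 0.998793 × 0.939977 × 0.943197 = 0.8855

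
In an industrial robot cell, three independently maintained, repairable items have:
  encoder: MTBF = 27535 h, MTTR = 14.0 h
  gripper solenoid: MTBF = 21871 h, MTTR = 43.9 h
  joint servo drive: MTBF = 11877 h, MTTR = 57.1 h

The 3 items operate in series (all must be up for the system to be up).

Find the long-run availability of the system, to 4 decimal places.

0.9927

A(encoder) = MTBF/(MTBF+MTTR) = 27535/(27535+14.0) = 0.999492
A(gripper solenoid) = MTBF/(MTBF+MTTR) = 21871/(21871+43.9) = 0.997997
A(joint servo drive) = MTBF/(MTBF+MTTR) = 11877/(11877+57.1) = 0.995215
Series availability: 0.999492 × 0.997997 × 0.995215 = 0.9927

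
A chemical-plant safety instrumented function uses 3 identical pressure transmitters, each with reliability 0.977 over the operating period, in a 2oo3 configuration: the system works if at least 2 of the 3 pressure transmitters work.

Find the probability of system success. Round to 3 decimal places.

0.998

R = Σ_{i=2}^{3} C(3,i) p^i (1−p)^{3−i} with p = 0.977
C(3,2)·0.977^2·0.023^1 = 0.06586
C(3,3)·0.977^3·0.023^0 = 0.93257
Sum = 0.998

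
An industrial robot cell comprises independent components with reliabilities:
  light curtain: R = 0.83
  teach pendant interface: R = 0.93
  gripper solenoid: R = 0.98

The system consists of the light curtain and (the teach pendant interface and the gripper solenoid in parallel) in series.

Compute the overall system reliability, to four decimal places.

Parallel (teach pendant interface and gripper solenoid): 1 − (1 − 0.930000)(1 − 0.980000) = 0.998600
Series (light curtain and [0.998600]): 0.830000 × 0.998600 = 0.8288

0.8288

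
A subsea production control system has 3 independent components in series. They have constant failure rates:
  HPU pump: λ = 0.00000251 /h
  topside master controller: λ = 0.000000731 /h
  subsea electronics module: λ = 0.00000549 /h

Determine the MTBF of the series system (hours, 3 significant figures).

Series of exponential components: λ_sys = Σ λ_i
λ_sys = 0.00000251 + 0.000000731 + 0.00000549 = 8.7310e-06 /h
MTBF = 1 / λ_sys = 115000 h

115000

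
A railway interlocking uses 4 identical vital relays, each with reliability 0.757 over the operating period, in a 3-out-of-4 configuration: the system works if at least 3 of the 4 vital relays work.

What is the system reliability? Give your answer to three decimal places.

0.750

R = Σ_{i=3}^{4} C(4,i) p^i (1−p)^{4−i} with p = 0.757
C(4,3)·0.757^3·0.243^1 = 0.42165
C(4,4)·0.757^4·0.243^0 = 0.32839
Sum = 0.750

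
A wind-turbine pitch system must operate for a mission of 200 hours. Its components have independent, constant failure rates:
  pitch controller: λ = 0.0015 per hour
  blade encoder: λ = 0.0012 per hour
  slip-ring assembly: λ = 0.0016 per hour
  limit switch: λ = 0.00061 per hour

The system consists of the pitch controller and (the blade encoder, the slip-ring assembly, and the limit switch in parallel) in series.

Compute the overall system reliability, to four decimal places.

R(pitch controller) = exp(−0.0015 × 200) = 0.740818
R(blade encoder) = exp(−0.0012 × 200) = 0.786628
R(slip-ring assembly) = exp(−0.0016 × 200) = 0.726149
R(limit switch) = exp(−0.00061 × 200) = 0.885148
Parallel (blade encoder, slip-ring assembly, and limit switch): 1 − (1 − 0.786628)(1 − 0.726149)(1 − 0.885148) = 0.993289
Series (pitch controller and [0.993289]): 0.740818 × 0.993289 = 0.7358

0.7358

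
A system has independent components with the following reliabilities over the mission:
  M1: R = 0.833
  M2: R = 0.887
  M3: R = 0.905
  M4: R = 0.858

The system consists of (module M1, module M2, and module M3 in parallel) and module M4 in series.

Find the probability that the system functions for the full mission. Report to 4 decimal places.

Parallel (M1, M2, and M3): 1 − (1 − 0.833000)(1 − 0.887000)(1 − 0.905000) = 0.998207
Series ([0.998207] and M4): 0.998207 × 0.858000 = 0.8565

0.8565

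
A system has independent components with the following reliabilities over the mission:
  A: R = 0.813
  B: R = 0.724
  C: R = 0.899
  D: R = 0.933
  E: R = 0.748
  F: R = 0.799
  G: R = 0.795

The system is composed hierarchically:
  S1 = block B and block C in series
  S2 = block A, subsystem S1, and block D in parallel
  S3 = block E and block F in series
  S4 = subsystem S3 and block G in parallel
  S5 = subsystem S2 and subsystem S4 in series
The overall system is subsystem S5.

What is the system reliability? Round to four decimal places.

Series (B and C): 0.724000 × 0.899000 = 0.650876
Parallel (A, [0.650876], and D): 1 − (1 − 0.813000)(1 − 0.650876)(1 − 0.933000) = 0.995626
Series (E and F): 0.748000 × 0.799000 = 0.597652
Parallel ([0.597652] and G): 1 − (1 − 0.597652)(1 − 0.795000) = 0.917519
Series ([0.995626] and [0.917519]): 0.995626 × 0.917519 = 0.9135

0.9135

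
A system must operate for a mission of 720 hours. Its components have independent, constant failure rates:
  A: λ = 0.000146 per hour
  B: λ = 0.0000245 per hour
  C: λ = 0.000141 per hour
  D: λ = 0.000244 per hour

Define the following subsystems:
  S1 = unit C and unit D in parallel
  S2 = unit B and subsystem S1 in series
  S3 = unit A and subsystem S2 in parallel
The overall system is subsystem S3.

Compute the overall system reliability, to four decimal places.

R(A) = exp(−0.000146 × 720) = 0.900216
R(B) = exp(−0.0000245 × 720) = 0.982515
R(C) = exp(−0.000141 × 720) = 0.903463
R(D) = exp(−0.000244 × 720) = 0.838886
Parallel (C and D): 1 − (1 − 0.903463)(1 − 0.838886) = 0.984447
Series (B and [0.984447]): 0.982515 × 0.984447 = 0.967234
Parallel (A and [0.967234]): 1 − (1 − 0.900216)(1 − 0.967234) = 0.9967

0.9967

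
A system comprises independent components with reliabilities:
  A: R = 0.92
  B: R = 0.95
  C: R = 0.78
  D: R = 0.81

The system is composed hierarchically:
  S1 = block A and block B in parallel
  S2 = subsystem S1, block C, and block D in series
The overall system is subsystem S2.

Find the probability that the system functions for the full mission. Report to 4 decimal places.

0.6293

Parallel (A and B): 1 − (1 − 0.920000)(1 − 0.950000) = 0.996000
Series ([0.996000], C, and D): 0.996000 × 0.780000 × 0.810000 = 0.6293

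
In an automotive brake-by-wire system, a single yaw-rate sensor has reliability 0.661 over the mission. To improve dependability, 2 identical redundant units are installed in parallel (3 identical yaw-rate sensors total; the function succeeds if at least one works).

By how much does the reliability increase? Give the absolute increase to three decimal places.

R_before = 0.661
R_after = 1 − (1 − 0.661)^3 = 0.961
ΔR = 0.961 − 0.661 = 0.300

0.300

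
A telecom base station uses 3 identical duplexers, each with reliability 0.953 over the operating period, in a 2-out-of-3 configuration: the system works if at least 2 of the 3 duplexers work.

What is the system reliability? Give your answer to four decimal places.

0.9936

R = Σ_{i=2}^{3} C(3,i) p^i (1−p)^{3−i} with p = 0.953
C(3,2)·0.953^2·0.047^1 = 0.128057
C(3,3)·0.953^3·0.047^0 = 0.865523
Sum = 0.9936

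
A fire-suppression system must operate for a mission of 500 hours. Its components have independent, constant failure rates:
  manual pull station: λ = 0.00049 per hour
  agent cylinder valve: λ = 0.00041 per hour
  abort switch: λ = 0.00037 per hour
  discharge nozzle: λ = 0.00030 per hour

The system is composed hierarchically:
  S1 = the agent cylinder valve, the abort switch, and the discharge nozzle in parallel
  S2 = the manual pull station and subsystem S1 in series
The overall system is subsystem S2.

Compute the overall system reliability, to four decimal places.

0.7793

R(manual pull station) = exp(−0.00049 × 500) = 0.782705
R(agent cylinder valve) = exp(−0.00041 × 500) = 0.814647
R(abort switch) = exp(−0.00037 × 500) = 0.831104
R(discharge nozzle) = exp(−0.00030 × 500) = 0.860708
Parallel (agent cylinder valve, abort switch, and discharge nozzle): 1 − (1 − 0.814647)(1 − 0.831104)(1 − 0.860708) = 0.995639
Series (manual pull station and [0.995639]): 0.782705 × 0.995639 = 0.7793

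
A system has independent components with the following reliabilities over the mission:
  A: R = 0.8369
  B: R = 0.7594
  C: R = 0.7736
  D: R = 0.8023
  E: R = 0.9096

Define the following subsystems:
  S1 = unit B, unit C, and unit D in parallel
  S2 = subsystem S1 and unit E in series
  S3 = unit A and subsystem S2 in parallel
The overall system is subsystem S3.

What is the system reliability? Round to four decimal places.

Parallel (B, C, and D): 1 − (1 − 0.759400)(1 − 0.773600)(1 − 0.802300) = 0.989231
Series ([0.989231] and E): 0.989231 × 0.909600 = 0.899805
Parallel (A and [0.899805]): 1 − (1 − 0.836900)(1 − 0.899805) = 0.9837

0.9837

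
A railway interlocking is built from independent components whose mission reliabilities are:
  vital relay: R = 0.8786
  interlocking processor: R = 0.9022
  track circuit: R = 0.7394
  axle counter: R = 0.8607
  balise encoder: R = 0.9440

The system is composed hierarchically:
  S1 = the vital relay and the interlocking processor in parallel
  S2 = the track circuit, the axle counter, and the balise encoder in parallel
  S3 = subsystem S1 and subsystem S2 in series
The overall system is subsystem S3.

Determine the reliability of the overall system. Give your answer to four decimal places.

0.9861

Parallel (vital relay and interlocking processor): 1 − (1 − 0.878600)(1 − 0.902200) = 0.988127
Parallel (track circuit, axle counter, and balise encoder): 1 − (1 − 0.739400)(1 − 0.860700)(1 − 0.944000) = 0.997967
Series ([0.988127] and [0.997967]): 0.988127 × 0.997967 = 0.9861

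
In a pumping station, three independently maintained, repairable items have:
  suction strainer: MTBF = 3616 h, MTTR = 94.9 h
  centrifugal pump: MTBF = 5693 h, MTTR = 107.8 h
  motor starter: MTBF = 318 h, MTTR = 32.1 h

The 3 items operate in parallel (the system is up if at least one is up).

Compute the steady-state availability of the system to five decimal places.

A(suction strainer) = MTBF/(MTBF+MTTR) = 3616/(3616+94.9) = 0.974427
A(centrifugal pump) = MTBF/(MTBF+MTTR) = 5693/(5693+107.8) = 0.981416
A(motor starter) = MTBF/(MTBF+MTTR) = 318/(318+32.1) = 0.908312
Parallel availability: 1 − (1 − 0.974427)(1 − 0.981416)(1 − 0.908312) = 0.99996

0.99996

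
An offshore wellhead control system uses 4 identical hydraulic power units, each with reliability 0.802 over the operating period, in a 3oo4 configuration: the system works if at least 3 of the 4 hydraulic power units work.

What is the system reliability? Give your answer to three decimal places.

R = Σ_{i=3}^{4} C(4,i) p^i (1−p)^{4−i} with p = 0.802
C(4,3)·0.802^3·0.198^1 = 0.40855
C(4,4)·0.802^4·0.198^0 = 0.41371
Sum = 0.822

0.822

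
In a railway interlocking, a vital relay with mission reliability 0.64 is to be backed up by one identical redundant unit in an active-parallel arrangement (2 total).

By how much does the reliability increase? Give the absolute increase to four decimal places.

R_before = 0.64
R_after = 1 − (1 − 0.64)^2 = 0.8704
ΔR = 0.8704 − 0.64 = 0.2304

0.2304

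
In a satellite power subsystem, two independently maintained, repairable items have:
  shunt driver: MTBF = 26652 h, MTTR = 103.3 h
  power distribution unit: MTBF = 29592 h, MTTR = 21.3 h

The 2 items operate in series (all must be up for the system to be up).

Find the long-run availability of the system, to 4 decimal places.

A(shunt driver) = MTBF/(MTBF+MTTR) = 26652/(26652+103.3) = 0.996139
A(power distribution unit) = MTBF/(MTBF+MTTR) = 29592/(29592+21.3) = 0.999281
Series availability: 0.996139 × 0.999281 = 0.9954

0.9954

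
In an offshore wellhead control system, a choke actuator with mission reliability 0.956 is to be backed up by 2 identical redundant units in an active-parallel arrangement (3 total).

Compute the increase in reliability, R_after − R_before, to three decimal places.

0.044

R_before = 0.956
R_after = 1 − (1 − 0.956)^3 = 1.000
ΔR = 1.000 − 0.956 = 0.044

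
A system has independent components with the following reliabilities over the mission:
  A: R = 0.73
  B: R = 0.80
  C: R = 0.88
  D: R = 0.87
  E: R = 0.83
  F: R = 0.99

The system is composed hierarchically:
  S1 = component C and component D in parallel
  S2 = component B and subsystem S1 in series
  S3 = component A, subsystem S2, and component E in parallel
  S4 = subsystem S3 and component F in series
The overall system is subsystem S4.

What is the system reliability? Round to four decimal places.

Parallel (C and D): 1 − (1 − 0.880000)(1 − 0.870000) = 0.984400
Series (B and [0.984400]): 0.800000 × 0.984400 = 0.787520
Parallel (A, [0.787520], and E): 1 − (1 − 0.730000)(1 − 0.787520)(1 − 0.830000) = 0.990247
Series ([0.990247] and F): 0.990247 × 0.990000 = 0.9803

0.9803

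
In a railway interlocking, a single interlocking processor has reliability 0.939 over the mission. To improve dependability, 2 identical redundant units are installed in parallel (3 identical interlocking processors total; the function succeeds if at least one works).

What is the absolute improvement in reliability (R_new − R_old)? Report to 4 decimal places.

0.0608

R_before = 0.939
R_after = 1 − (1 − 0.939)^3 = 0.9998
ΔR = 0.9998 − 0.939 = 0.0608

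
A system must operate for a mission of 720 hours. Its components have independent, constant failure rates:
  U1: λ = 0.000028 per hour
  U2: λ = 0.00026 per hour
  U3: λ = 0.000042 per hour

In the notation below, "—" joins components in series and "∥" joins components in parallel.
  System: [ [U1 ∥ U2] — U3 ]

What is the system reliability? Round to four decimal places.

R(U1) = exp(−0.000028 × 720) = 0.980042
R(U2) = exp(−0.00026 × 720) = 0.829278
R(U3) = exp(−0.000042 × 720) = 0.970213
Parallel (U1 and U2): 1 − (1 − 0.980042)(1 − 0.829278) = 0.996593
Series ([0.996593] and U3): 0.996593 × 0.970213 = 0.9669

0.9669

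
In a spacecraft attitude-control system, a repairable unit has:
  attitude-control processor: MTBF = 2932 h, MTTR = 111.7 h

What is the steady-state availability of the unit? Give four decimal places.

A(attitude-control processor) = MTBF/(MTBF+MTTR) = 2932/(2932+111.7) = 0.9633

0.9633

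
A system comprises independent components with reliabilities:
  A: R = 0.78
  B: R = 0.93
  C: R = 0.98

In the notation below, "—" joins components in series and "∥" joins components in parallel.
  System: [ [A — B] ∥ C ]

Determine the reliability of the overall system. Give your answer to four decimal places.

0.9945

Series (A and B): 0.780000 × 0.930000 = 0.725400
Parallel ([0.725400] and C): 1 − (1 − 0.725400)(1 − 0.980000) = 0.9945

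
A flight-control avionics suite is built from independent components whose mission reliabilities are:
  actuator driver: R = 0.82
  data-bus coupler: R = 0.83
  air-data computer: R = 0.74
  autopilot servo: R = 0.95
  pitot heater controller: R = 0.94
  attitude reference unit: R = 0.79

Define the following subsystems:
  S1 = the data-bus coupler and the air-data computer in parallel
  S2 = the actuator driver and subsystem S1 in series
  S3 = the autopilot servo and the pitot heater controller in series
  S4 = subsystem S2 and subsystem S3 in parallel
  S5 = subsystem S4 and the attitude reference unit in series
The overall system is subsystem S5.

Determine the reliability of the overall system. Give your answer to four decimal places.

0.7717

Parallel (data-bus coupler and air-data computer): 1 − (1 − 0.830000)(1 − 0.740000) = 0.955800
Series (actuator driver and [0.955800]): 0.820000 × 0.955800 = 0.783756
Series (autopilot servo and pitot heater controller): 0.950000 × 0.940000 = 0.893000
Parallel ([0.783756] and [0.893000]): 1 − (1 − 0.783756)(1 − 0.893000) = 0.976862
Series ([0.976862] and attitude reference unit): 0.976862 × 0.790000 = 0.7717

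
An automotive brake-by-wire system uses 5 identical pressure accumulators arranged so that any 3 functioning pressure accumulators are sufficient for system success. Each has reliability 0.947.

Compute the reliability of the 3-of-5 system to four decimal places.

0.9986

R = Σ_{i=3}^{5} C(5,i) p^i (1−p)^{5−i} with p = 0.947
C(5,3)·0.947^3·0.053^2 = 0.023856
C(5,4)·0.947^4·0.053^1 = 0.213131
C(5,5)·0.947^5·0.053^0 = 0.761640
Sum = 0.9986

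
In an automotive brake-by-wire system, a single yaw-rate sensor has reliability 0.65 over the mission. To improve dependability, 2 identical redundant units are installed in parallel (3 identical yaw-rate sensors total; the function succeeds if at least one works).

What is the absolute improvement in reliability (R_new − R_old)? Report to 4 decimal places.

R_before = 0.65
R_after = 1 − (1 − 0.65)^3 = 0.9571
ΔR = 0.9571 − 0.65 = 0.3071

0.3071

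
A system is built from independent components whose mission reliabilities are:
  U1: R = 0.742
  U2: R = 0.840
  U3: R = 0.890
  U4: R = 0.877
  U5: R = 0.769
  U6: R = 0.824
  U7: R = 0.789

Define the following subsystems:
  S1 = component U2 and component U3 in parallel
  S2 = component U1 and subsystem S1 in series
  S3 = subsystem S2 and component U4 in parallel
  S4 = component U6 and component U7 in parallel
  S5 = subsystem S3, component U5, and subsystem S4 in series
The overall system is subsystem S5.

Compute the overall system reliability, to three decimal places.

0.716

Parallel (U2 and U3): 1 − (1 − 0.84000)(1 − 0.89000) = 0.98240
Series (U1 and [0.98240]): 0.74200 × 0.98240 = 0.72894
Parallel ([0.72894] and U4): 1 − (1 − 0.72894)(1 − 0.87700) = 0.96666
Parallel (U6 and U7): 1 − (1 − 0.82400)(1 − 0.78900) = 0.96286
Series ([0.96666], U5, and [0.96286]): 0.96666 × 0.76900 × 0.96286 = 0.716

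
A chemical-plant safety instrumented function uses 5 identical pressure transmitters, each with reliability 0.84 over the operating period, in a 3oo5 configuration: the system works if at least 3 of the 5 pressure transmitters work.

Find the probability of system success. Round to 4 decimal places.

0.9682

R = Σ_{i=3}^{5} C(5,i) p^i (1−p)^{5−i} with p = 0.84
C(5,3)·0.84^3·0.16^2 = 0.151732
C(5,4)·0.84^4·0.16^1 = 0.398297
C(5,5)·0.84^5·0.16^0 = 0.418212
Sum = 0.9682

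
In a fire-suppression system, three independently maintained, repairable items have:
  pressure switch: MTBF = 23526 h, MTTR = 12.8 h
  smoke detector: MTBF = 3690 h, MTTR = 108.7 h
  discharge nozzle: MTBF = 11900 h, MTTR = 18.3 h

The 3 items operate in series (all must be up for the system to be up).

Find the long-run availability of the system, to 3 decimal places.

A(pressure switch) = MTBF/(MTBF+MTTR) = 23526/(23526+12.8) = 0.999456
A(smoke detector) = MTBF/(MTBF+MTTR) = 3690/(3690+108.7) = 0.971385
A(discharge nozzle) = MTBF/(MTBF+MTTR) = 11900/(11900+18.3) = 0.998465
Series availability: 0.999456 × 0.971385 × 0.998465 = 0.969

0.969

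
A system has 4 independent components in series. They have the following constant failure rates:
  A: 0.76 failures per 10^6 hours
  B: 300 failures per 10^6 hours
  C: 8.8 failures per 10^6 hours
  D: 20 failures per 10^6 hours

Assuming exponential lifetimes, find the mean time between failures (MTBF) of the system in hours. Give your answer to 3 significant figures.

Series of exponential components: λ_sys = Σ λ_i
λ_sys = 0.00000076 + 0.00030 + 0.0000088 + 0.000020 = 3.2956e-04 /h
MTBF = 1 / λ_sys = 3030 h

3030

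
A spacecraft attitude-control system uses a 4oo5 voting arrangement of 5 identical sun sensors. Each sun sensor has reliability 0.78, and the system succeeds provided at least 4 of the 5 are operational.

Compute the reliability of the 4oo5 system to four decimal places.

0.6959

R = Σ_{i=4}^{5} C(5,i) p^i (1−p)^{5−i} with p = 0.78
C(5,4)·0.78^4·0.22^1 = 0.407166
C(5,5)·0.78^5·0.22^0 = 0.288717
Sum = 0.6959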